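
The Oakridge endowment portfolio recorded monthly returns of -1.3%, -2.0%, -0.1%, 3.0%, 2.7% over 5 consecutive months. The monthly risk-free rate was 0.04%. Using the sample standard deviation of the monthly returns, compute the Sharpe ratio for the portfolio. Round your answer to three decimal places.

Mean return r̄ = 2.30 / 5 = 0.4600%
Σ(r − r̄)² = 20.9320; sample σ = √(20.9320/4) = 2.2876%
Sharpe = (r̄ − rf) / σ = (0.4600 − 0.04) / 2.2876 = 0.4200 / 2.2876 = 0.1836

0.184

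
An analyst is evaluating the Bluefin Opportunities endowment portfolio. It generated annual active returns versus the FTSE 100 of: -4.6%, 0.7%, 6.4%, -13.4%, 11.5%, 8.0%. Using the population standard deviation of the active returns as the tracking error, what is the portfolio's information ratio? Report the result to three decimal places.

0.170

Mean return r̄ = 8.60 / 6 = 1.4333%
Population std dev = √[426.0933 / 6] = 8.4271%
IR = r̄ / tracking error = 1.4333 / 8.4271 = 0.1701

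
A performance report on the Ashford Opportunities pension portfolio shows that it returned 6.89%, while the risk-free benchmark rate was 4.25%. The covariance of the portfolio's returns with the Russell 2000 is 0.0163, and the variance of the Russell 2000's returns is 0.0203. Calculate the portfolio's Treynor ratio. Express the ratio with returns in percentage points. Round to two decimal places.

3.29

β = Cov / Var = 0.0163 / 0.0203 = 0.8030
Treynor = (Rp − Rf) / β = (6.89% − 4.25%) / 0.8030 = 2.64 / 0.8030 = 3.2877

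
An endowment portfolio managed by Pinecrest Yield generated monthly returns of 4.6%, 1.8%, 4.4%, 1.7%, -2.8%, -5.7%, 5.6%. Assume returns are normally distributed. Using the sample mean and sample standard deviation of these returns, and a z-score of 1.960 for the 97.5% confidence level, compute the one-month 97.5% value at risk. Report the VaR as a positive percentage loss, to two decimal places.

r̄ = (4.6 + 1.8 + 4.4 + 1.7 − 2.8 − 5.7 + 5.6) / 7 = 1.3714%
Sample σ = √[Σ(r − r̄)² / 6] = √[105.1743 / 6] = √17.5291 = 4.1868%
VaR = −(r̄ − z·σ) = −(1.3714 − 1.960 × 4.1868) = −(-6.8347) = 6.8347%

6.83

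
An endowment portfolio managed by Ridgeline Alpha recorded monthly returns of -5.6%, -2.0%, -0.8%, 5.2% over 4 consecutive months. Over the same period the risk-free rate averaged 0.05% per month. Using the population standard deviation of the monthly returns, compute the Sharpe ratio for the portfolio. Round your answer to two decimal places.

Mean return μ = -3.20 / 4 = -0.8000%
Population std dev = √[60.4800 / 4] = 3.8884%
Sharpe = (μ − rf) / σ = (-0.8000 − 0.05) / 3.8884 = -0.8500 / 3.8884 = -0.2186

-0.22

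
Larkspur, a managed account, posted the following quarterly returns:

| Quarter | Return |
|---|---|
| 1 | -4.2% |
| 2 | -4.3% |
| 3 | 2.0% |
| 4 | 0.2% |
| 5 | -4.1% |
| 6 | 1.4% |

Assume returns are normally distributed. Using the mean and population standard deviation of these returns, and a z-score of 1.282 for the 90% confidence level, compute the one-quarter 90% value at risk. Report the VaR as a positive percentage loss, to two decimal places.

μ = (-4.2 − 4.3 + 2 + 0.2 − 4.1 + 1.4) / 6 = -1.5000%
Population std dev = √[45.4400 / 6] = 2.7520%
VaR = −(μ − z·σ) = −(-1.5000 − 1.282 × 2.7520) = −(-5.0281) = 5.0281%

5.03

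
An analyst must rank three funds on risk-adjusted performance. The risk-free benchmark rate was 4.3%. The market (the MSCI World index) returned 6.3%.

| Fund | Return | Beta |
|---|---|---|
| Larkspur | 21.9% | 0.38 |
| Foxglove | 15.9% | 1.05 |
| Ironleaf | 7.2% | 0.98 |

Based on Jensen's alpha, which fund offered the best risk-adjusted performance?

Larkspur

Larkspur: α = 21.9% − [4.3% + 0.38 × (6.3% − 4.3%)] = 16.840
Foxglove: α = 15.9% − [4.3% + 1.05 × (6.3% − 4.3%)] = 9.500
Ironleaf: α = 7.2% − [4.3% + 0.98 × (6.3% − 4.3%)] = 0.940
Highest: Larkspur (16.840).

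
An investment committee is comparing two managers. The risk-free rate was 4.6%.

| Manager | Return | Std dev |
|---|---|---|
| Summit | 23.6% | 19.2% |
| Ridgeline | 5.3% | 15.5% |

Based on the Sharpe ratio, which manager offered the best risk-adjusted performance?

Summit

Summit: Sharpe ratio = (23.6% − 4.6%) / 19.2% = 0.990
Ridgeline: Sharpe ratio = (5.3% − 4.6%) / 15.5% = 0.045
Highest: Summit (0.990).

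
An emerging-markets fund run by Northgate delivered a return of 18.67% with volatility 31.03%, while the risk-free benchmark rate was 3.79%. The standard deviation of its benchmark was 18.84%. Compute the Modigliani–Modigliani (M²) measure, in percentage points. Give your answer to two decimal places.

12.82

Sharpe = (Rp − Rf) / σp = (18.67% − 3.79%) / 31.03% = 0.4795
M² = Rf + Sharpe × σm = 3.79% + 0.4795 × 18.84% = 12.8238%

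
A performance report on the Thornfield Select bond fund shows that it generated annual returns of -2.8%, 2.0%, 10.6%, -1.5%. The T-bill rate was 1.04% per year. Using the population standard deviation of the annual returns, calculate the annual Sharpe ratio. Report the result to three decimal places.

μ = (-2.8 + 2 + 10.6 − 1.5) / 4 = 2.0750%
Σ(r − μ)² = (-2.8 − 2.0750)² + (2 − 2.0750)² + (10.6 − 2.0750)² + … = 109.2275
σ = √[109.2275 / 4] = 5.2256%
Sharpe = (μ − rf) / σ = (2.0750 − 1.04) / 5.2256 = 1.0350 / 5.2256 = 0.1981

0.198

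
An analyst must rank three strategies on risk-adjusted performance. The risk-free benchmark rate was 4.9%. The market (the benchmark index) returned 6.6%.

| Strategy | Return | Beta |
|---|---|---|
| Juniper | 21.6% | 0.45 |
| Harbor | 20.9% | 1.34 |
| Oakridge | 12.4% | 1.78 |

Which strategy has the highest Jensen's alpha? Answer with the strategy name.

Juniper: α = 21.6% − [4.9% + 0.45 × (6.6% − 4.9%)] = 15.935
Harbor: α = 20.9% − [4.9% + 1.34 × (6.6% − 4.9%)] = 13.722
Oakridge: α = 12.4% − [4.9% + 1.78 × (6.6% − 4.9%)] = 4.474
Highest: Juniper (15.935).

Juniper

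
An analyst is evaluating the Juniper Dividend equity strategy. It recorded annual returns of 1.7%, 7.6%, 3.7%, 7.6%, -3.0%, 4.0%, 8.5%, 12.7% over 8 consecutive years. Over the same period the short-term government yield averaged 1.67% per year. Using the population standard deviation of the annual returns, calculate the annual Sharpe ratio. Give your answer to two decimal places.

0.82

μ = (1.7 + 7.6 + 3.7 + 7.6 − 3 + 4 + 8.5 + 12.7) / 8 = 5.3500%
Population std dev = √[161.6600 / 8] = 4.4953%
Sharpe = (μ − rf) / σ = (5.3500 − 1.67) / 4.4953 = 3.6800 / 4.4953 = 0.8186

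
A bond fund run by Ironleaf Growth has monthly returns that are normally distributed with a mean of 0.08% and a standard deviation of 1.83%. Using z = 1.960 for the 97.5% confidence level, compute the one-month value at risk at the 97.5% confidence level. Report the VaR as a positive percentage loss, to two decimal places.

VaR (as % loss) = −(μ − z·σ) = −(0.08% − 1.960 × 1.83%) = −(-3.5068%) = 3.5068%

3.51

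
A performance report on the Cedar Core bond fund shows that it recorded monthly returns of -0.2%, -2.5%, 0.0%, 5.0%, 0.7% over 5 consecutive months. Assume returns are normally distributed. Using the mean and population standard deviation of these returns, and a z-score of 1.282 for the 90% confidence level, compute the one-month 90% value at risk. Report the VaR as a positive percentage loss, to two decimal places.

2.54

Mean return μ = 3.00 / 5 = 0.6000%
Population std dev = √[29.9800 / 5] = 2.4487%
VaR = −(μ − z·σ) = −(0.6000 − 1.282 × 2.4487) = −(-2.5392) = 2.5392%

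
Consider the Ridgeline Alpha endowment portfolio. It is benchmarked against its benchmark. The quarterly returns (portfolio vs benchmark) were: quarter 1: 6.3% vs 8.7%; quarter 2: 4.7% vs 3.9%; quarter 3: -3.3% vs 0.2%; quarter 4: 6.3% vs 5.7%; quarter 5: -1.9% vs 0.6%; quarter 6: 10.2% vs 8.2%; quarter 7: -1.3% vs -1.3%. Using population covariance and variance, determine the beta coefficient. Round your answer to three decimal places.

1.192

r̄p = 3.0000%,  r̄m = 3.7143%
Cov = Σ(rp − r̄p)(rm − r̄m) / 7 = 16.3686
Var(rm) = Σ(rm − r̄m)² / 7 = 13.7355
β = Cov / Var = 16.3686 / 13.7355 = 1.1917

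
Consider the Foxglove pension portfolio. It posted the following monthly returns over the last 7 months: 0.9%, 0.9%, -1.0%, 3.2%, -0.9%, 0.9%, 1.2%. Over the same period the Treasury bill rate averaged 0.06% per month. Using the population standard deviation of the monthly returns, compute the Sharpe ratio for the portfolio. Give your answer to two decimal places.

r̄ = (0.9 + 0.9 − 1 + 3.2 − 0.9 + 0.9 + 1.2) / 7 = 5.20 / 7 = 0.7429%
Population std dev = √[12.0571 / 7] = 1.3124%
Sharpe = (r̄ − rf) / σ = (0.7429 − 0.06) / 1.3124 = 0.6829 / 1.3124 = 0.5203

0.52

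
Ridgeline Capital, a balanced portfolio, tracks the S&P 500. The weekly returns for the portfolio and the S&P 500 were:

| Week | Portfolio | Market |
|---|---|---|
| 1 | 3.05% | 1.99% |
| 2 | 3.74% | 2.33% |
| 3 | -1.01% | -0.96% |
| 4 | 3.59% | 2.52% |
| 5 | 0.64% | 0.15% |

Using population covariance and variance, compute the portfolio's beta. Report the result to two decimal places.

r̄p = 2.0020%,  r̄m = 1.2060%
Cov = Σ(rp − r̄p)(rm − r̄m) / 5 = 2.5648
Var(rm) = Σ(rm − r̄m)² / 5 = 1.8823
β = Cov / Var = 2.5648 / 1.8823 = 1.3626

1.36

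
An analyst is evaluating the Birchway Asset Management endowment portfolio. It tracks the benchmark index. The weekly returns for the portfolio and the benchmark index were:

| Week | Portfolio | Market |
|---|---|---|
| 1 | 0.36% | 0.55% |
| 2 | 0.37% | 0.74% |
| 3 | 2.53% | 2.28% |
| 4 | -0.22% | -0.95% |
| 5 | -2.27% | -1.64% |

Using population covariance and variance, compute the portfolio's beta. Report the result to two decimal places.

1.06

r̄p = 0.1540%,  r̄m = 0.1960%
Cov = Σ(rp − r̄p)(rm − r̄m) / 5 = 2.0042
Var(rm) = Σ(rm − r̄m)² / 5 = 1.8897
β = Cov / Var = 2.0042 / 1.8897 = 1.0606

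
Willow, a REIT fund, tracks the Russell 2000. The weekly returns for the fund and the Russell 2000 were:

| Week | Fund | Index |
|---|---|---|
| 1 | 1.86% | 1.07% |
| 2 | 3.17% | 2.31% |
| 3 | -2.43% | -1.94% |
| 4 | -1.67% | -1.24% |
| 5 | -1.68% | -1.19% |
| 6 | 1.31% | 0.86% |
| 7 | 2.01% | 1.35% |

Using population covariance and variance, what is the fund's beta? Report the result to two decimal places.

r̄p = 0.3671%,  r̄m = 0.1743%
Cov = Σ(rp − r̄p)(rm − r̄m) / 7 = 3.0699
Var(rm) = Σ(rm − r̄m)² / 7 = 2.2211
β = Cov / Var = 3.0699 / 2.2211 = 1.3822

1.38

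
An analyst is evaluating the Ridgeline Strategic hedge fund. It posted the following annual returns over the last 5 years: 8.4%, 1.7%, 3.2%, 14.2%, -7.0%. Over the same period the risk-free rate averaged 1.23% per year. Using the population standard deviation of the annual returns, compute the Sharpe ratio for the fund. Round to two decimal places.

μ = (8.4 + 1.7 + 3.2 + 14.2 − 7) / 5 = 4.1000%
Σ(r − μ)² = (8.4 − 4.1000)² + (1.7 − 4.1000)² + … = 250.2800
σ = √[250.2800 / 5] = 7.0750%
Sharpe = (μ − rf) / σ = (4.1000 − 1.23) / 7.0750 = 2.8700 / 7.0750 = 0.4057

0.41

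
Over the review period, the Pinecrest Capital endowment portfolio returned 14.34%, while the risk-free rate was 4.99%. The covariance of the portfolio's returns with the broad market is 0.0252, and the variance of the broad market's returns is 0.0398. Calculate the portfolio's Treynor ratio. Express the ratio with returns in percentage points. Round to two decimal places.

14.77

β = Cov / Var = 0.0252 / 0.0398 = 0.6332
Treynor = (Rp − Rf) / β = (14.34% − 4.99%) / 0.6332 = 9.35 / 0.6332 = 14.7663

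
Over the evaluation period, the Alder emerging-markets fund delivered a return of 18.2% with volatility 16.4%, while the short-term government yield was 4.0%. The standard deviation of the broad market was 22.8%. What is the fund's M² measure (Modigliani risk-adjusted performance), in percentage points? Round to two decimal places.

23.74

Sharpe = (Rp − Rf) / σp = (18.2% − 4.0%) / 16.4% = 0.8659
M² = Rf + Sharpe × σm = 4.0% + 0.8659 × 22.8% = 23.7425%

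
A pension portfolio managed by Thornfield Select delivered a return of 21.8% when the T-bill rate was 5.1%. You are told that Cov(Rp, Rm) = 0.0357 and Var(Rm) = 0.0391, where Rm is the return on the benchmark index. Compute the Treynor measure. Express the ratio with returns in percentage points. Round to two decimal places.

18.29

β = Cov / Var = 0.0357 / 0.0391 = 0.9130
Treynor = (Rp − Rf) / β = (21.8% − 5.1%) / 0.9130 = 16.70 / 0.9130 = 18.2913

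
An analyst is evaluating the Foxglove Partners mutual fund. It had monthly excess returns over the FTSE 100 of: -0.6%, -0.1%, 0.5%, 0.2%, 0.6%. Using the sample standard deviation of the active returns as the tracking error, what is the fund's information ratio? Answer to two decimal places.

r̄ = (-0.6 − 0.1 + 0.5 + 0.2 + 0.6) / 5 = 0.60 / 5 = 0.1200%
Sample std dev = √[0.9480 / 4] = 0.4868%
IR = r̄ / tracking error = 0.1200 / 0.4868 = 0.2465

0.25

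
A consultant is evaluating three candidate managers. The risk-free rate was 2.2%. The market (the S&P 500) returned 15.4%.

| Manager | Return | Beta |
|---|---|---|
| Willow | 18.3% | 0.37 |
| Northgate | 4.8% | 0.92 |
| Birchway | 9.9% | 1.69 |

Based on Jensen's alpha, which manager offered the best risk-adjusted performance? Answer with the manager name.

Willow: α = 18.3% − [2.2% + 0.37 × (15.4% − 2.2%)] = 11.216
Northgate: α = 4.8% − [2.2% + 0.92 × (15.4% − 2.2%)] = -9.544
Birchway: α = 9.9% − [2.2% + 1.69 × (15.4% − 2.2%)] = -14.608
Highest: Willow (11.216).

Willow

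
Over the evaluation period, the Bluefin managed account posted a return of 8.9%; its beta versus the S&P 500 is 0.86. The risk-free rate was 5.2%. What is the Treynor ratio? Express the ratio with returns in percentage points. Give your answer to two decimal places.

Treynor = (Rp − Rf) / β = (8.9% − 5.2%) / 0.86 = 3.70 / 0.86 = 4.3023

4.30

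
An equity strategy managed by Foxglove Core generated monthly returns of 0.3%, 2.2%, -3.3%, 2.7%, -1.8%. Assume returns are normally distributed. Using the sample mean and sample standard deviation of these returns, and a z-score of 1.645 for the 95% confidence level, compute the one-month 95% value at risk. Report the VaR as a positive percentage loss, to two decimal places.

4.20

r̄ = (0.3 + 2.2 − 3.3 + 2.7 − 1.8) / 5 = 0.10 / 5 = 0.0200%
Sample σ = √[Σ(r − r̄)² / 4] = √[26.3480 / 4] = √6.5870 = 2.5665%
VaR = −(r̄ − z·σ) = −(0.0200 − 1.645 × 2.5665) = −(-4.2019) = 4.2019%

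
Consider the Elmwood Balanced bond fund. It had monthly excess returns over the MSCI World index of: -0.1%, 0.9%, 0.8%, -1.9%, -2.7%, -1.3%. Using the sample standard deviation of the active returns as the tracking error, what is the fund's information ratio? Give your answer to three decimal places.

r̄ = (-0.1 + 0.9 + 0.8 − 1.9 − 2.7 − 1.3) / 6 = -0.7167%
Σ(r − r̄)² = (-0.1 − (-0.7167))² + (0.9 − (-0.7167))² + … = 10.9683
sample σ = √(10.9683 / 5) = √2.1937 = 1.4811%
IR = r̄ / tracking error = -0.7167 / 1.4811 = -0.4839

-0.484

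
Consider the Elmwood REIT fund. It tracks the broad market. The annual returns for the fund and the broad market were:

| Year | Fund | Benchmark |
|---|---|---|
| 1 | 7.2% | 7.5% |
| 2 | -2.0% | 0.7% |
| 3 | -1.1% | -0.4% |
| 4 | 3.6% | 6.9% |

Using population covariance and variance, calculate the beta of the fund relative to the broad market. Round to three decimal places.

r̄p = 1.9250%,  r̄m = 3.6750%
Cov = Σ(rp − r̄p)(rm − r̄m) / 4 = 12.3956
Var(rm) = Σ(rm − r̄m)² / 4 = 12.6219
β = Cov / Var = 12.3956 / 12.6219 = 0.9821

0.982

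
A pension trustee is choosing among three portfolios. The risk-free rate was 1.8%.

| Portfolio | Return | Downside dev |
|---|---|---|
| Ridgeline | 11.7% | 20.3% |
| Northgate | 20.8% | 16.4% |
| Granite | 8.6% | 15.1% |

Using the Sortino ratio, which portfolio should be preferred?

Ridgeline: Sortino ratio = (11.7% − 1.8%) / 20.3% = 0.488
Northgate: Sortino ratio = (20.8% − 1.8%) / 16.4% = 1.159
Granite: Sortino ratio = (8.6% − 1.8%) / 15.1% = 0.450
Highest: Northgate (1.159).

Northgate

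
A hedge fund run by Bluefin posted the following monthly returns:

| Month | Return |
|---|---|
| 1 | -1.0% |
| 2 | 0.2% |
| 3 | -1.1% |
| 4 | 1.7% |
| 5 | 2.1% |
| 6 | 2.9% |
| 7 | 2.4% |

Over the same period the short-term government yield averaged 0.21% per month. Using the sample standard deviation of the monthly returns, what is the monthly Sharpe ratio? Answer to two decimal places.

0.50

Mean return r̄ = 7.20 / 7 = 1.0286%
Sample σ = √[Σ(r − r̄)² / 6] = √[16.3143 / 6] = √2.7191 = 1.6490%
Sharpe = (r̄ − rf) / σ = (1.0286 − 0.21) / 1.6490 = 0.8186 / 1.6490 = 0.4964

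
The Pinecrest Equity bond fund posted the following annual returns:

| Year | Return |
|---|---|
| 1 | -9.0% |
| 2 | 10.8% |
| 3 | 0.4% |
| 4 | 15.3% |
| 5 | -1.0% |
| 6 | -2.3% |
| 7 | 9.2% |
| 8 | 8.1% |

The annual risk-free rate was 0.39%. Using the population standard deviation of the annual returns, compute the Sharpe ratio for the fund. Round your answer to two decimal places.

r̄ = (-9 + 10.8 + 0.4 + 15.3 − 1 − 2.3 + 9.2 + 8.1) / 8 = 3.9375%
Σ(r − r̄)² = 464.3988; population σ = √(464.3988/8) = 7.6190%
Sharpe = (r̄ − rf) / σ = (3.9375 − 0.39) / 7.6190 = 3.5475 / 7.6190 = 0.4656

0.47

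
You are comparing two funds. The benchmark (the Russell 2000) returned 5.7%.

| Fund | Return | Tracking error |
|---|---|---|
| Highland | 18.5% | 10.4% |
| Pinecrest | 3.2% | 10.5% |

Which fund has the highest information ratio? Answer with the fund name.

Highland

Highland: IR = (18.5% − 5.7%) / 10.4% = 1.231
Pinecrest: IR = (3.2% − 5.7%) / 10.5% = -0.238
Highest: Highland (1.231).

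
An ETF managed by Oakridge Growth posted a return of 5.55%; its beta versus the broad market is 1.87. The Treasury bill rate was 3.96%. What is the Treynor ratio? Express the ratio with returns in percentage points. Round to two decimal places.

Treynor = (Rp − Rf) / β = (5.55% − 3.96%) / 1.87 = 1.59 / 1.87 = 0.8503

0.85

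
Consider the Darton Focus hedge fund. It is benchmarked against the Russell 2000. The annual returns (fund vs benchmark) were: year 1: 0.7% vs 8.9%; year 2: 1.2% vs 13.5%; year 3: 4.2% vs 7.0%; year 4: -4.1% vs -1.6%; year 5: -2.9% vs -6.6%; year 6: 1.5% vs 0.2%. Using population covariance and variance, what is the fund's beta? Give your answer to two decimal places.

0.27

r̄p = 0.1000%,  r̄m = 3.5667%
Cov = Σ(rp − r̄p)(rm − r̄m) / 6 = 12.6150
Var(rm) = Σ(rm − r̄m)² / 6 = 46.7156
β = Cov / Var = 12.6150 / 46.7156 = 0.2700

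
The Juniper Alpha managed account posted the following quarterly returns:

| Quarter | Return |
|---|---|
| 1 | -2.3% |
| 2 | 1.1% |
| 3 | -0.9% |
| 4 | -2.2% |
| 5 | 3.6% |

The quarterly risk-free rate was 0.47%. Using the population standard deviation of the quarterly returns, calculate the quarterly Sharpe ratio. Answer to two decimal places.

-0.27

μ = (-2.3 + 1.1 − 0.9 − 2.2 + 3.6) / 5 = -0.1400%
Σ(r − μ)² = (-2.3 − (-0.1400))² + (1.1 − (-0.1400))² + … = 25.0120
σ = √[25.0120 / 5] = 2.2366%
Sharpe = (μ − rf) / σ = (-0.1400 − 0.47) / 2.2366 = -0.6100 / 2.2366 = -0.2727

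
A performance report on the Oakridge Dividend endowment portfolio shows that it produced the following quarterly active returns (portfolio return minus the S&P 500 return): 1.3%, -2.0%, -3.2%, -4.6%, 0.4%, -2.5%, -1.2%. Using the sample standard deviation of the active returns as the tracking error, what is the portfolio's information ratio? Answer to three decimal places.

-0.825

Mean return μ = -11.80 / 7 = -1.6857%
Σ(r − μ)² = (1.3 − (-1.6857))² + (-2 − (-1.6857))² + … = 25.0486
sample σ = √(25.0486 / 6) = √4.1748 = 2.0432%
IR = μ / tracking error = -1.6857 / 2.0432 = -0.8250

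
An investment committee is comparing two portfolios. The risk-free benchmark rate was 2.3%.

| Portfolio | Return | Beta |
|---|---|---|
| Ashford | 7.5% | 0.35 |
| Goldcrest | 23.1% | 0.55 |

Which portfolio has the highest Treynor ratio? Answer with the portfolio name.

Ashford: Treynor = (7.5% − 2.3%) / 0.35 = 14.857
Goldcrest: Treynor = (23.1% − 2.3%) / 0.55 = 37.818
Highest: Goldcrest (37.818).

Goldcrest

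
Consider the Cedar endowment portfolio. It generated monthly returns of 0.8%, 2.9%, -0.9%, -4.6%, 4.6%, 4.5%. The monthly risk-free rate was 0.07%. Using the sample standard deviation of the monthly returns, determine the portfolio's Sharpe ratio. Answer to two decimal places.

r̄ = (0.8 + 2.9 − 0.9 − 4.6 + 4.6 + 4.5) / 6 = 7.30 / 6 = 1.2167%
Sample σ = √[Σ(r − r̄)² / 5] = √[63.5483 / 5] = √12.7097 = 3.5651%
Sharpe = (r̄ − rf) / σ = (1.2167 − 0.07) / 3.5651 = 1.1467 / 3.5651 = 0.3216

0.32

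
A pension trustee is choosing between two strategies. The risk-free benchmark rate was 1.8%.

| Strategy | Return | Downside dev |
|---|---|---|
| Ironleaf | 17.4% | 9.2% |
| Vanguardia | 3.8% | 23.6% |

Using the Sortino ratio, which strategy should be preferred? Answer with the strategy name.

Ironleaf

Ironleaf: Sortino ratio = (17.4% − 1.8%) / 9.2% = 1.696
Vanguardia: Sortino ratio = (3.8% − 1.8%) / 23.6% = 0.085
Highest: Ironleaf (1.696).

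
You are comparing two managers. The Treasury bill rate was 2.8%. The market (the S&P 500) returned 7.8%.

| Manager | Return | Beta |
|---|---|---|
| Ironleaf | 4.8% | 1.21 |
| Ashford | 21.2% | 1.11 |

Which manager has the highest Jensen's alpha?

Ashford

Ironleaf: α = 4.8% − [2.8% + 1.21 × (7.8% − 2.8%)] = -4.050
Ashford: α = 21.2% − [2.8% + 1.11 × (7.8% − 2.8%)] = 12.850
Highest: Ashford (12.850).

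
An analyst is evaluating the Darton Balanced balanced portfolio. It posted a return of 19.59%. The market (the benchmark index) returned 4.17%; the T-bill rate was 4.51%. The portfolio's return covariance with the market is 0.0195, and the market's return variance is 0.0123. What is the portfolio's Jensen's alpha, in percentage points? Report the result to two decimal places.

15.62

β = Cov / Var = 0.0195 / 0.0123 = 1.5854
E[R] = Rf + β(Rm − Rf) = 4.51% + 1.5854 × (4.17% − 4.51%) = 3.9710%
α = Rp − E[R] = 19.59% − 3.9710% = 15.6190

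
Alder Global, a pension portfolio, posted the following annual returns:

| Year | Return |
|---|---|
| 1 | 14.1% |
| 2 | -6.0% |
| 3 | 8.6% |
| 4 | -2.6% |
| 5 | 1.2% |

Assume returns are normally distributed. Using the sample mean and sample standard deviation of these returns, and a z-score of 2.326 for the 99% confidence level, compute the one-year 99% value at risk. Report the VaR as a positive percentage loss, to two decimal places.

r̄ = (14.1 − 6 + 8.6 − 2.6 + 1.2) / 5 = 3.0600%
Σ(r − r̄)² = (14.1 − 3.0600)² + (-6 − 3.0600)² + … = 270.1520
σ = √[270.1520 / 4] = 8.2182%
VaR = −(r̄ − z·σ) = −(3.0600 − 2.326 × 8.2182) = −(-16.0555) = 16.0555%

16.06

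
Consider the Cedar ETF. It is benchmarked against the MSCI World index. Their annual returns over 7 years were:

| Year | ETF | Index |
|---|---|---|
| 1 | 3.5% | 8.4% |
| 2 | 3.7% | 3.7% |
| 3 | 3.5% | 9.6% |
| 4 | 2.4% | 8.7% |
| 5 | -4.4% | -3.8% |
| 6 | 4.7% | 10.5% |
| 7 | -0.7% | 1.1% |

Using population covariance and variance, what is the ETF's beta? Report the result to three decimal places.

r̄p = 1.8143%,  r̄m = 5.4571%
Cov = Σ(rp − r̄p)(rm − r̄m) / 7 = 13.3663
Var(rm) = Σ(rm − r̄m)² / 7 = 24.2196
β = Cov / Var = 13.3663 / 24.2196 = 0.5519

0.552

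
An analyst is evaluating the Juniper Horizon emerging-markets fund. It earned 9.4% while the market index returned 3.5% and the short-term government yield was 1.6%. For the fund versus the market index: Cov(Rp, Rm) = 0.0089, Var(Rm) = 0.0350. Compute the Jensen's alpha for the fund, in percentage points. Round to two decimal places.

7.32

β = Cov / Var = 0.0089 / 0.0350 = 0.2543
E[R] = Rf + β(Rm − Rf) = 1.6% + 0.2543 × (3.5% − 1.6%) = 2.0832%
α = Rp − E[R] = 9.4% − 2.0832% = 7.3168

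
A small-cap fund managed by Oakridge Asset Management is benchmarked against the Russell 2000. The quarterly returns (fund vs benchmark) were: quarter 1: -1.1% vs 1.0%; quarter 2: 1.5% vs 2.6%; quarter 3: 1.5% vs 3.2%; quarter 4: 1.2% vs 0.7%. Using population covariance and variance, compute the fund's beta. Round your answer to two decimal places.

r̄p = 0.7750%,  r̄m = 1.8750%
Cov = Σ(rp − r̄p)(rm − r̄m) / 4 = 0.6569
Var(rm) = Σ(rm − r̄m)² / 4 = 1.1069
β = Cov / Var = 0.6569 / 1.1069 = 0.5935

0.59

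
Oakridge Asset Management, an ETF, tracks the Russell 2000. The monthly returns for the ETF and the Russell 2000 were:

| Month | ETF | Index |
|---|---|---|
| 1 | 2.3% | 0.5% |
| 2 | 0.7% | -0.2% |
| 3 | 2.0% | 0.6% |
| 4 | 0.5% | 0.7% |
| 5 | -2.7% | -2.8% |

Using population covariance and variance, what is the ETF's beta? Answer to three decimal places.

1.242

r̄p = 0.5600%,  r̄m = -0.2400%
Cov = Σ(rp − r̄p)(rm − r̄m) / 5 = 2.1584
Var(rm) = Σ(rm − r̄m)² / 5 = 1.7384
β = Cov / Var = 2.1584 / 1.7384 = 1.2416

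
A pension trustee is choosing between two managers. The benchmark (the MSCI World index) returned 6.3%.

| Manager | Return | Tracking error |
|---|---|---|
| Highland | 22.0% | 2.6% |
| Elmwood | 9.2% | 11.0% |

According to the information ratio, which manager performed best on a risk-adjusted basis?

Highland: IR = (22.0% − 6.3%) / 2.6% = 6.038
Elmwood: IR = (9.2% − 6.3%) / 11.0% = 0.264
Highest: Highland (6.038).

Highland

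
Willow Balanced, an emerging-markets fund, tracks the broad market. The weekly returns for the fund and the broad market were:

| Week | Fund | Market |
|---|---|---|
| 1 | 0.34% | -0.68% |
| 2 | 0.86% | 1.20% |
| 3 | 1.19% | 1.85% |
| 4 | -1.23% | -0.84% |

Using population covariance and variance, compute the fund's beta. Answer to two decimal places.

0.66

r̄p = 0.2900%,  r̄m = 0.3825%
Cov = Σ(rp − r̄p)(rm − r̄m) / 4 = 0.8980
Var(rm) = Σ(rm − r̄m)² / 4 = 1.3613
β = Cov / Var = 0.8980 / 1.3613 = 0.6597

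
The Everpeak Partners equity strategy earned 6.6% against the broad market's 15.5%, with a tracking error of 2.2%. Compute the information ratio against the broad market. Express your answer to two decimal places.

IR = (Rp − Rb) / TE = (6.6% − 15.5%) / 2.2% = -8.90% / 2.2% = -4.0455

-4.05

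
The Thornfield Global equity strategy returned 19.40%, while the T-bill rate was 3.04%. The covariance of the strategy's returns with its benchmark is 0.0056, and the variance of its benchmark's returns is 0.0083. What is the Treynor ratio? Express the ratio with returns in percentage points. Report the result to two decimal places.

β = Cov / Var = 0.0056 / 0.0083 = 0.6747
Treynor = (Rp − Rf) / β = (19.40% − 3.04%) / 0.6747 = 16.36 / 0.6747 = 24.2478

24.25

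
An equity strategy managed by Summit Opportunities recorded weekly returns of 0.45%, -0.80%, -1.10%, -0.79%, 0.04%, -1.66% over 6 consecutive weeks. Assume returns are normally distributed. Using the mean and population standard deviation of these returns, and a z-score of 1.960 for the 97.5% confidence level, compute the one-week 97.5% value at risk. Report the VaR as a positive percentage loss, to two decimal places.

2.02

Mean return μ = -3.860 / 6 = -0.6433%
Σ(r − μ)² = 2.9505; population σ = √(2.9505/6) = 0.7012%
VaR = −(μ − z·σ) = −(-0.6433 − 1.960 × 0.7012) = −(-2.0177) = 2.0177%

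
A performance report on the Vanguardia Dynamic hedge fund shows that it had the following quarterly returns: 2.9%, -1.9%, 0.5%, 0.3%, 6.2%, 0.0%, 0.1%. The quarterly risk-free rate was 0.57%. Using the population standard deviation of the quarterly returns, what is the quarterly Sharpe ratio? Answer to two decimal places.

Mean return r̄ = 8.10 / 7 = 1.1571%
Population σ = √[Σ(r − r̄)² / 7] = √[41.4371 / 7] = √5.9196 = 2.4330%
Sharpe = (r̄ − rf) / σ = (1.1571 − 0.57) / 2.4330 = 0.5871 / 2.4330 = 0.2413

0.24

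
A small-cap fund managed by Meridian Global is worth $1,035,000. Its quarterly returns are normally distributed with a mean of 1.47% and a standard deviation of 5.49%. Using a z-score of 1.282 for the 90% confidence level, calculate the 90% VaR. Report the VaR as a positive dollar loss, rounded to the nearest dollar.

$57,631

Return at the 90% tail: μ − z·σ = 1.47% − 1.282 × 5.49% = 1.47 − 7.03818 = -5.56818%
VaR = −(-5.56818%) × $1,035,000 = 5.56818% × $1,035,000 = $57,631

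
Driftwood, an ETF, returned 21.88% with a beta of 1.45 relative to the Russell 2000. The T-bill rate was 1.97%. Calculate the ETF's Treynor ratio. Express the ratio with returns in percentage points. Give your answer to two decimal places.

Treynor = (Rp − Rf) / β = (21.88% − 1.97%) / 1.45 = 19.91 / 1.45 = 13.7310

13.73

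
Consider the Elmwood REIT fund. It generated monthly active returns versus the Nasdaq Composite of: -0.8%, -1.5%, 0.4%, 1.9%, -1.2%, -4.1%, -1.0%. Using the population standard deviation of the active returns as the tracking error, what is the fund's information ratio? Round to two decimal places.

μ = (-0.8 − 1.5 + 0.4 + 1.9 − 1.2 − 4.1 − 1) / 7 = -6.30 / 7 = -0.9000%
Σ(r − μ)² = 20.2400; population σ = √(20.2400/7) = 1.7004%
IR = μ / tracking error = -0.9000 / 1.7004 = -0.5293

-0.53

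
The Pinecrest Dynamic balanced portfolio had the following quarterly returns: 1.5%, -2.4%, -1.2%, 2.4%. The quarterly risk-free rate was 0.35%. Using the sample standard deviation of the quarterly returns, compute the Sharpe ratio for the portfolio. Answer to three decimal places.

-0.122

Mean return r̄ = 0.30 / 4 = 0.0750%
Sample std dev = √[15.1875 / 3] = 2.2500%
Sharpe = (r̄ − rf) / σ = (0.0750 − 0.35) / 2.2500 = -0.2750 / 2.2500 = -0.1222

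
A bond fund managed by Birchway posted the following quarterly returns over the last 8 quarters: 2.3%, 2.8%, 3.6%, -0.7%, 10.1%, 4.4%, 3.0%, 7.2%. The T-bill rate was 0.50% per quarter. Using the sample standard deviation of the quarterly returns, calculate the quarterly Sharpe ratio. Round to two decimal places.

1.10

Mean return r̄ = 32.70 / 8 = 4.0875%
Σ(r − r̄)² = (2.3 − 4.0875)² + (2.8 − 4.0875)² + … = 75.1288
σ = √[75.1288 / 7] = 3.2761%
Sharpe = (r̄ − rf) / σ = (4.0875 − 0.5) / 3.2761 = 3.5875 / 3.2761 = 1.0951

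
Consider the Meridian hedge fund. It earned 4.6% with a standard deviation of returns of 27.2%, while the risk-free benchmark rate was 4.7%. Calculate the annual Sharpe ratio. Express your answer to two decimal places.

Sharpe = (Rp − Rf) / σp = (4.6% − 4.7%) / 27.2% = -0.10% / 27.2% = -0.0037

0.00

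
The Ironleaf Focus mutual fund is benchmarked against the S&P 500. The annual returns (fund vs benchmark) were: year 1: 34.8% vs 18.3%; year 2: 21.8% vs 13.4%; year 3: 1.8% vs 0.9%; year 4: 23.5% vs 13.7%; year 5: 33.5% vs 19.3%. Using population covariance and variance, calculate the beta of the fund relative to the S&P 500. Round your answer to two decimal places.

r̄p = 23.0800%,  r̄m = 13.1200%
Cov = Σ(rp − r̄p)(rm − r̄m) / 5 = 77.0064
Var(rm) = Σ(rm − r̄m)² / 5 = 42.9536
β = Cov / Var = 77.0064 / 42.9536 = 1.7928

1.79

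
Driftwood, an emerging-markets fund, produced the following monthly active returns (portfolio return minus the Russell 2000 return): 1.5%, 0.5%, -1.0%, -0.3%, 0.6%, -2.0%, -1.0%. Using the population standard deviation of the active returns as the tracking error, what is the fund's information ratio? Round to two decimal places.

μ = (1.5 + 0.5 − 1 − 0.3 + 0.6 − 2 − 1) / 7 = -0.2429%
Σ(r − μ)² = (1.5 − (-0.2429))² + (0.5 − (-0.2429))² + (-1 − (-0.2429))² + … = 8.5371
population σ = √(8.5371 / 7) = √1.2196 = 1.1044%
IR = μ / tracking error = -0.2429 / 1.1044 = -0.2199

-0.22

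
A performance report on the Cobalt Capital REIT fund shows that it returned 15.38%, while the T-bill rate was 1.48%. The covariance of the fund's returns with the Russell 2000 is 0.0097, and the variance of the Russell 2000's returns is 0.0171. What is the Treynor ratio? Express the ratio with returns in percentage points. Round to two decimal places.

24.50

β = Cov / Var = 0.0097 / 0.0171 = 0.5673
Treynor = (Rp − Rf) / β = (15.38% − 1.48%) / 0.5673 = 13.90 / 0.5673 = 24.5020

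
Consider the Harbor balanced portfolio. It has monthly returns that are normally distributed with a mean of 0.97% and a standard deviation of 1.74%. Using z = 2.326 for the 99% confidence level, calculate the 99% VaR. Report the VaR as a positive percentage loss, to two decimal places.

VaR (as % loss) = −(μ − z·σ) = −(0.97% − 2.326 × 1.74%) = −(-3.07724%) = 3.07724%

3.08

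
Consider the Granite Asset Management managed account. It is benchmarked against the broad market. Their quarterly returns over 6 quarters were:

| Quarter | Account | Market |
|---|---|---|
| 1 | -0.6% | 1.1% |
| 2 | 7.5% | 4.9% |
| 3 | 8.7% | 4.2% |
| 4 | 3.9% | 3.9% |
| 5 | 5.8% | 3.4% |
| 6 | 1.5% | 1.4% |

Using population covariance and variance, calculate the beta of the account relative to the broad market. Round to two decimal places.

2.09

r̄p = 4.4667%,  r̄m = 3.1500%
Cov = Σ(rp − r̄p)(rm − r̄m) / 6 = 4.2067
Var(rm) = Σ(rm − r̄m)² / 6 = 2.0092
β = Cov / Var = 4.2067 / 2.0092 = 2.0937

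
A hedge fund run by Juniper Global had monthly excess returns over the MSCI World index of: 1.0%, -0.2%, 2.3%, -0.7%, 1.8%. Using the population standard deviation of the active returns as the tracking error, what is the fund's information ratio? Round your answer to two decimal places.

0.73

Mean return r̄ = 4.20 / 5 = 0.8400%
Σ(r − r̄)² = (1 − 0.8400)² + (-0.2 − 0.8400)² + … = 6.5320
σ = √[6.5320 / 5] = 1.1430%
IR = r̄ / tracking error = 0.8400 / 1.1430 = 0.7349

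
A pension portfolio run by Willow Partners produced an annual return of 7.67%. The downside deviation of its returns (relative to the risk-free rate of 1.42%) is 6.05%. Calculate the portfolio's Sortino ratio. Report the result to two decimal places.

1.03

Sortino = (Rp − Rf) / σd = (7.67% − 1.42%) / 6.05% = 6.25% / 6.05% = 1.0331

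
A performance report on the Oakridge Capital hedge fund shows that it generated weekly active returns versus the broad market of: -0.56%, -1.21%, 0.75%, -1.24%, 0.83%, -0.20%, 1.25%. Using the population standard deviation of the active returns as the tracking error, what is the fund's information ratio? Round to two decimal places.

Mean return r̄ = -0.380 / 7 = -0.0543%
Population std dev = √[6.1486 / 7] = 0.9372%
IR = r̄ / tracking error = -0.0543 / 0.9372 = -0.0579

-0.06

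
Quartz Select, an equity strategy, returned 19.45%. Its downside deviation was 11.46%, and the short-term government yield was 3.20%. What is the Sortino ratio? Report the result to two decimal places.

Sortino = (Rp − Rf) / σd = (19.45% − 3.20%) / 11.46% = 16.25% / 11.46% = 1.4180

1.42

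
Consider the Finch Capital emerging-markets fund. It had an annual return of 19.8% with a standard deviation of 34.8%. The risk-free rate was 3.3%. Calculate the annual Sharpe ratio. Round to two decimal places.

0.47

Sharpe = (Rp − Rf) / σp = (19.8% − 3.3%) / 34.8% = 16.50% / 34.8% = 0.4741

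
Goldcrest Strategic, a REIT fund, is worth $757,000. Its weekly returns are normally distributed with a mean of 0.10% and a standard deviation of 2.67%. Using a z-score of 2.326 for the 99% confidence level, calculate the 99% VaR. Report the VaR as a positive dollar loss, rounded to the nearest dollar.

$46,256

Return at the 99% tail: μ − z·σ = 0.10% − 2.326 × 2.67% = 0.1 − 6.21042 = -6.11042%
VaR = −(-6.11042%) × $757,000 = 6.11042% × $757,000 = $46,256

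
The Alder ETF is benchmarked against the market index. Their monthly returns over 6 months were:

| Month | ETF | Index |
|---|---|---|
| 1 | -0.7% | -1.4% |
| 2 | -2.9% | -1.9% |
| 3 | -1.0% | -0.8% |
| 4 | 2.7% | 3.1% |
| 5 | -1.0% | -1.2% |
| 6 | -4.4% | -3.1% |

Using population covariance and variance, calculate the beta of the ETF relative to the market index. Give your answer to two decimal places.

1.08

r̄p = -1.2167%,  r̄m = -0.8833%
Cov = Σ(rp − r̄p)(rm − r̄m) / 6 = 4.0086
Var(rm) = Σ(rm − r̄m)² / 6 = 3.6981
β = Cov / Var = 4.0086 / 3.6981 = 1.0840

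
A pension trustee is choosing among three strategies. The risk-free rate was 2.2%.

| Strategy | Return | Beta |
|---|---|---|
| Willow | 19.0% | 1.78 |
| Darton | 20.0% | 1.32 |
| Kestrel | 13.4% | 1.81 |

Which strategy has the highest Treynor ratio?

Willow: Treynor = (19.0% − 2.2%) / 1.78 = 9.438
Darton: Treynor = (20.0% − 2.2%) / 1.32 = 13.485
Kestrel: Treynor = (13.4% − 2.2%) / 1.81 = 6.188
Highest: Darton (13.485).

Darton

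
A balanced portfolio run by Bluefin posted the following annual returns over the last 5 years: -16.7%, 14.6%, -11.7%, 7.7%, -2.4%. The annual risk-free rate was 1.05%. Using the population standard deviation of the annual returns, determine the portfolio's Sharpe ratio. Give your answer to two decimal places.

Mean return r̄ = -8.50 / 5 = -1.7000%
Σ(r − r̄)² = 679.5400; population σ = √(679.5400/5) = 11.6580%
Sharpe = (r̄ − rf) / σ = (-1.7000 − 1.05) / 11.6580 = -2.7500 / 11.6580 = -0.2359

-0.24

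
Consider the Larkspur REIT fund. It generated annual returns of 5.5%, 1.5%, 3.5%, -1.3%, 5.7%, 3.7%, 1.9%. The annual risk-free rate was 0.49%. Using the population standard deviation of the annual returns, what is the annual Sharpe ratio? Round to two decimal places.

μ = (5.5 + 1.5 + 3.5 − 1.3 + 5.7 + 3.7 + 1.9) / 7 = 20.50 / 7 = 2.9286%
Population σ = √[Σ(r − μ)² / 7] = √[36.1943 / 7] = √5.1706 = 2.2739%
Sharpe = (μ − rf) / σ = (2.9286 − 0.49) / 2.2739 = 2.4386 / 2.2739 = 1.0724

1.07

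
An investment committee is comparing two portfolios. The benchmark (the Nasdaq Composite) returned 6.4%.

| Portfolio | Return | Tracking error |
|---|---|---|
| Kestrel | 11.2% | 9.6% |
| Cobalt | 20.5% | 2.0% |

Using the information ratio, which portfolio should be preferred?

Kestrel: IR = (11.2% − 6.4%) / 9.6% = 0.500
Cobalt: IR = (20.5% − 6.4%) / 2.0% = 7.050
Highest: Cobalt (7.050).

Cobalt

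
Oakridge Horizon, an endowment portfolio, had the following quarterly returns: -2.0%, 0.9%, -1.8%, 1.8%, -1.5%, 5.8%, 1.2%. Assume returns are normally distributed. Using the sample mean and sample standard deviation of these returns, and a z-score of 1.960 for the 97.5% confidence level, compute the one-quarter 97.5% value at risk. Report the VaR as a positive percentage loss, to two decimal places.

r̄ = (-2 + 0.9 − 1.8 + 1.8 − 1.5 + 5.8 + 1.2) / 7 = 4.40 / 7 = 0.6286%
Sample σ = √[Σ(r − r̄)² / 6] = √[45.8543 / 6] = √7.6424 = 2.7645%
VaR = −(r̄ − z·σ) = −(0.6286 − 1.960 × 2.7645) = −(-4.7898) = 4.7898%

4.79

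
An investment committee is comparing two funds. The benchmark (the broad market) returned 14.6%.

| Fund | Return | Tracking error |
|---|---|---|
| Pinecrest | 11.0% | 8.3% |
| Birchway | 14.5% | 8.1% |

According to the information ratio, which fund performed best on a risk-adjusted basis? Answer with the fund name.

Pinecrest: IR = (11.0% − 14.6%) / 8.3% = -0.434
Birchway: IR = (14.5% − 14.6%) / 8.1% = -0.012
Highest: Birchway (-0.012).

Birchway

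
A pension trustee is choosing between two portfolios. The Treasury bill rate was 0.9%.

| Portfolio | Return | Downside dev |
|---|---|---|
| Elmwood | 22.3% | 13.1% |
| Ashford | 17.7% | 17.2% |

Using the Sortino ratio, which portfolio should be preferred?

Elmwood

Elmwood: Sortino ratio = (22.3% − 0.9%) / 13.1% = 1.634
Ashford: Sortino ratio = (17.7% − 0.9%) / 17.2% = 0.977
Highest: Elmwood (1.634).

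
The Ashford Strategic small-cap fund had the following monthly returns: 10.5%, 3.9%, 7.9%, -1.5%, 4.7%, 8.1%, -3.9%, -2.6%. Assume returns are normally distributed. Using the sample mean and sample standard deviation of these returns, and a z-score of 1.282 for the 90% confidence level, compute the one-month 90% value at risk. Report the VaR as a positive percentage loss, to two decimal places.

Mean return r̄ = 27.10 / 8 = 3.3875%
Σ(r − r̄)² = 207.9888; sample σ = √(207.9888/7) = 5.4509%
VaR = −(r̄ − z·σ) = −(3.3875 − 1.282 × 5.4509) = −(-3.6006) = 3.6006%

3.60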